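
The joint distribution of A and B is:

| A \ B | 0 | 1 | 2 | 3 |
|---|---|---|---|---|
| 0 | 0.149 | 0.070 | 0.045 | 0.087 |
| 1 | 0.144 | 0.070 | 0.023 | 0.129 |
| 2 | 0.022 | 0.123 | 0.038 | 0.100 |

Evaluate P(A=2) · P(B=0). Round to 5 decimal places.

0.08915

P(A=2) = 0.022 + 0.123 + 0.038 + 0.100 = 0.283.
P(B=0) = 0.149 + 0.144 + 0.022 = 0.315.
Product: 0.283 × 0.315 = 0.08915.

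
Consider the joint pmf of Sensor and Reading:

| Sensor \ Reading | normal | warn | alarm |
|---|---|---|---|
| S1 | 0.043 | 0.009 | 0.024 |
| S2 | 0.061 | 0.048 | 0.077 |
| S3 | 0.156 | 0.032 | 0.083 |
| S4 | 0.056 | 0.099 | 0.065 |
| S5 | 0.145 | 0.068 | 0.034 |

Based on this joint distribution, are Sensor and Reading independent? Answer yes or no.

P(Sensor=S4) = 0.220 and P(Reading=normal) = 0.461, so their product is 0.10142, but P(Sensor=S4, Reading=normal) = 0.056. Since these differ, Sensor and Reading are not independent.

no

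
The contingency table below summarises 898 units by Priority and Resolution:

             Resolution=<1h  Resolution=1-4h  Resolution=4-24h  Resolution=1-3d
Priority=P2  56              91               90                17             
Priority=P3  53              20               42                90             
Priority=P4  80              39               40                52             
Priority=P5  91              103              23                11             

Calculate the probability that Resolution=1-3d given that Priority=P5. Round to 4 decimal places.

Total with Priority=P5: 91 + 103 + 23 + 11 = 228.
P(Resolution=1-3d | Priority=P5) = 11/228 = 0.0482.

0.0482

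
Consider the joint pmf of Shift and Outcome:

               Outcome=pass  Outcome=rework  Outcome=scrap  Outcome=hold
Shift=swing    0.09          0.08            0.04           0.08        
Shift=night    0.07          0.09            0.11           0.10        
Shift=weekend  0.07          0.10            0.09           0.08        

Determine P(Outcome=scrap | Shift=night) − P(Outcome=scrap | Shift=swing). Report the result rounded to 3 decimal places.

P(Shift=night) = 0.07 + 0.09 + 0.11 + 0.10 = 0.37; P(Outcome=scrap | Shift=night) = 0.11/0.37 = 0.2973.
P(Shift=swing) = 0.09 + 0.08 + 0.04 + 0.08 = 0.29; P(Outcome=scrap | Shift=swing) = 0.04/0.29 = 0.1379.
Difference = 0.159.

0.159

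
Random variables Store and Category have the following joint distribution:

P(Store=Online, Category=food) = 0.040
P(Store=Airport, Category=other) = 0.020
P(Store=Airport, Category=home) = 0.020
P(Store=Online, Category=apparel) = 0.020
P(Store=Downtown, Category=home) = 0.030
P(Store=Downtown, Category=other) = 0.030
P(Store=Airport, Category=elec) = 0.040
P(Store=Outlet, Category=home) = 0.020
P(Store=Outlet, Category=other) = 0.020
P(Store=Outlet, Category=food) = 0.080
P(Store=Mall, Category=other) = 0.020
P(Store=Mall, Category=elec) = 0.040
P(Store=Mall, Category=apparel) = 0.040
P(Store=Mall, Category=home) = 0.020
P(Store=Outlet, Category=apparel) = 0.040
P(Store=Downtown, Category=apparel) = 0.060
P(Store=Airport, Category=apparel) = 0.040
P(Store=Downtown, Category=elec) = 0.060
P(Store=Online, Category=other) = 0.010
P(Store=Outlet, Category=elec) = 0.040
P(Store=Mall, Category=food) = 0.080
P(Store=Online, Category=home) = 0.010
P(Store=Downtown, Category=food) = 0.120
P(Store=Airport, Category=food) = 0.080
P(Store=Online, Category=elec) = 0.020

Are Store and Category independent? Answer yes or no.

Every cell satisfies P(Store,Category) = P(Store)·P(Category). For instance P(Store=Airport) = 0.200, P(Category=other) = 0.100, and 0.200×0.100 = 0.020 matches the joint entry. So Store and Category are independent.

yes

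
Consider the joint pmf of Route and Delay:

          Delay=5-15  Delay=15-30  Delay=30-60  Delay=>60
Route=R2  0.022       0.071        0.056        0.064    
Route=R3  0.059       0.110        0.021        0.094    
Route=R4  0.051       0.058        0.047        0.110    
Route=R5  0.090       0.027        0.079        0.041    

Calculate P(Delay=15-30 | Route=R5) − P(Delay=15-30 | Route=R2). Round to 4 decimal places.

-0.2194

P(Route=R5) = 0.090 + 0.027 + 0.079 + 0.041 = 0.237; P(Delay=15-30 | Route=R5) = 0.027/0.237 = 0.11392.
P(Route=R2) = 0.022 + 0.071 + 0.056 + 0.064 = 0.213; P(Delay=15-30 | Route=R2) = 0.071/0.213 = 0.33333.
Difference = -0.2194.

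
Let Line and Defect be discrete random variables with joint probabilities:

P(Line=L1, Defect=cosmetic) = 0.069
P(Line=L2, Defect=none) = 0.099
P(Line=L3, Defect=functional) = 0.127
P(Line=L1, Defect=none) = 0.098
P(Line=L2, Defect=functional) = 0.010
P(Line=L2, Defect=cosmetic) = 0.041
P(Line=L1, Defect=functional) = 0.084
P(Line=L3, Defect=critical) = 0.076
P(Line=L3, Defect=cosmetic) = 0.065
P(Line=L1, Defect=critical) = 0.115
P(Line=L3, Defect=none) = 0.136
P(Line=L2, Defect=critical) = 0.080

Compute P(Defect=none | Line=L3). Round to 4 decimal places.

0.3366

P(Line=L3) = 0.136 + 0.065 + 0.127 + 0.076 = 0.404.
P(Defect=none | Line=L3) = 0.136/0.404 = 0.3366.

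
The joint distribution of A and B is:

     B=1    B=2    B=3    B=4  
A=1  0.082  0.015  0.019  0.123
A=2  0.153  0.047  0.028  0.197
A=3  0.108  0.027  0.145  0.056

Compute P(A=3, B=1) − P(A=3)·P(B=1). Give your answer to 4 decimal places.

P(A=3) = 0.108 + 0.027 + 0.145 + 0.056 = 0.336.
P(B=1) = 0.082 + 0.153 + 0.108 = 0.343.
P(A=3, B=1) − P(A=3)P(B=1) = 0.108 − 0.336×0.343 = -0.0072.

-0.0072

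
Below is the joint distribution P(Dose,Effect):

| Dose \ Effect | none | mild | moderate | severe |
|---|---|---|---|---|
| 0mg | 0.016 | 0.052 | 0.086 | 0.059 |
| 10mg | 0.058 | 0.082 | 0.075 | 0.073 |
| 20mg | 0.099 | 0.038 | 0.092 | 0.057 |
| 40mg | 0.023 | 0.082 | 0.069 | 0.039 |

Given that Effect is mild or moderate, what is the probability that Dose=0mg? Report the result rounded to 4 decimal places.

P(Effect=mild) = 0.052 + 0.082 + 0.038 + 0.082 = 0.254.
P(Effect=moderate) = 0.086 + 0.075 + 0.092 + 0.069 = 0.322.
P(Effect ∈ {mild, moderate}) = 0.254 + 0.322 = 0.576; P(Dose=0mg, Effect ∈ {mild, moderate}) = 0.052 + 0.086 = 0.138.
P(Dose=0mg | Effect ∈ {mild, moderate}) = 0.138/0.576 = 0.2396.

0.2396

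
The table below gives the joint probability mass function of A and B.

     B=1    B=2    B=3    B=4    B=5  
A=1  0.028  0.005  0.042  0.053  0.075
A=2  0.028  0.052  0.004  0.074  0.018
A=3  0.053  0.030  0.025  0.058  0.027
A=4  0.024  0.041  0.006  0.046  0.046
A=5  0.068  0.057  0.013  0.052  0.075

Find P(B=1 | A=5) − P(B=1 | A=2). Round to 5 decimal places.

P(A=5) = 0.068 + 0.057 + 0.013 + 0.052 + 0.075 = 0.265; P(B=1 | A=5) = 0.068/0.265 = 0.256604.
P(A=2) = 0.028 + 0.052 + 0.004 + 0.074 + 0.018 = 0.176; P(B=1 | A=2) = 0.028/0.176 = 0.159091.
Difference = 0.09751.

0.09751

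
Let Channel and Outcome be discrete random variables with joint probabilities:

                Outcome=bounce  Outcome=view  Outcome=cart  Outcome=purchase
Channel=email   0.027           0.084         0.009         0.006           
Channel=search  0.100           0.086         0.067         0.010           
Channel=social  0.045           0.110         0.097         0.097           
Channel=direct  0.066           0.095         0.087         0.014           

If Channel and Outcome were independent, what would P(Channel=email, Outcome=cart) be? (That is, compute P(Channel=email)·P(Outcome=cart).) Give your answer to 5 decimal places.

0.03276

P(Channel=email) = 0.027 + 0.084 + 0.009 + 0.006 = 0.126.
P(Outcome=cart) = 0.009 + 0.067 + 0.097 + 0.087 = 0.260.
Product: 0.126 × 0.260 = 0.03276.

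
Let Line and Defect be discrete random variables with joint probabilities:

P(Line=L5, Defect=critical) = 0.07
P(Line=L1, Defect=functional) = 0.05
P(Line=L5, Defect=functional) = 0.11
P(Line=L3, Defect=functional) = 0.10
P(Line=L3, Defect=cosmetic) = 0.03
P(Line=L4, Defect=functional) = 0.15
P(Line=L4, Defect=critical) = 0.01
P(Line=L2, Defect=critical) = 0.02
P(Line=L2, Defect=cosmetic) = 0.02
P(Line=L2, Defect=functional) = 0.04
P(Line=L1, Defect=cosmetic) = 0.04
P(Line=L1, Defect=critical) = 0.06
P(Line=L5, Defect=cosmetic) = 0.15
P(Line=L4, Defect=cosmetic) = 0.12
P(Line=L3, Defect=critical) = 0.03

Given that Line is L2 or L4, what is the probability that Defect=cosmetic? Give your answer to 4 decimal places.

0.3889

P(Line=L2) = 0.02 + 0.04 + 0.02 = 0.08.
P(Line=L4) = 0.12 + 0.15 + 0.01 = 0.28.
P(Line ∈ {L2, L4}) = 0.08 + 0.28 = 0.36; P(Defect=cosmetic, Line ∈ {L2, L4}) = 0.02 + 0.12 = 0.14.
P(Defect=cosmetic | Line ∈ {L2, L4}) = 0.14/0.36 = 0.3889.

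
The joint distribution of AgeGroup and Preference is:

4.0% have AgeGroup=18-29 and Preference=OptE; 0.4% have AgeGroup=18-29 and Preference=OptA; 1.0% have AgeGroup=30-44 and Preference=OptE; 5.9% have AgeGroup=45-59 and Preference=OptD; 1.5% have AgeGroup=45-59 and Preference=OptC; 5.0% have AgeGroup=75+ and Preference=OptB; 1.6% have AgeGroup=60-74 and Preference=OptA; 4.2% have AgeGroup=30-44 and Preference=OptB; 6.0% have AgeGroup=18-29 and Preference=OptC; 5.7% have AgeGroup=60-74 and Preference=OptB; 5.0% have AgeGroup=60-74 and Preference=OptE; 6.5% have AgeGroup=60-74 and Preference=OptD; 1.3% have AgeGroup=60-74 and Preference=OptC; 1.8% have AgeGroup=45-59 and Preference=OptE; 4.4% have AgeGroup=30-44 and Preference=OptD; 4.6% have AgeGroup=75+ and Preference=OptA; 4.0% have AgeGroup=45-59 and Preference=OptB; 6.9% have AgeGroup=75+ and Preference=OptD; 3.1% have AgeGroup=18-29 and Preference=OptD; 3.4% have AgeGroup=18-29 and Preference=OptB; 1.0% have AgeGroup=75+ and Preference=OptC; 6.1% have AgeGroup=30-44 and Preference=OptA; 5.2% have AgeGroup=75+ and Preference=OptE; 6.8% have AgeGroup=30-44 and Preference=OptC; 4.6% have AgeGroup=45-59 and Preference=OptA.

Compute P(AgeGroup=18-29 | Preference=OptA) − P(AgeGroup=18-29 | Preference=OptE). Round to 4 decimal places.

P(Preference=OptA) = 0.004 + 0.061 + 0.046 + 0.016 + 0.046 = 0.173; P(AgeGroup=18-29 | Preference=OptA) = 0.004/0.173 = 0.02312.
P(Preference=OptE) = 0.040 + 0.010 + 0.018 + 0.050 + 0.052 = 0.170; P(AgeGroup=18-29 | Preference=OptE) = 0.040/0.170 = 0.23529.
Difference = -0.2122.

-0.2122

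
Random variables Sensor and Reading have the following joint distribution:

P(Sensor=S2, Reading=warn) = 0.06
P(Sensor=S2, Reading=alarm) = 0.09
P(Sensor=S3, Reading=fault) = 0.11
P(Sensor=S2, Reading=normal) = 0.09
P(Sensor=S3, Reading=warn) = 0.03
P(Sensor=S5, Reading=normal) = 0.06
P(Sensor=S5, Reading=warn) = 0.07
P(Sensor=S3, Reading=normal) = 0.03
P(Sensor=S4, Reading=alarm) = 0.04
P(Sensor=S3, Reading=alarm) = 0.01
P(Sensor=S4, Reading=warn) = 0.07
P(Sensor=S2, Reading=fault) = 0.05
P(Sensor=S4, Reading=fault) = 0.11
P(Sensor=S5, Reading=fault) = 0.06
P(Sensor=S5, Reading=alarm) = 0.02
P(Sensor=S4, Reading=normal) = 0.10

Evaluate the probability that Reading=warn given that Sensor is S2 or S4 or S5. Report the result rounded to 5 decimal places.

P(Sensor=S2) = 0.09 + 0.06 + 0.09 + 0.05 = 0.29.
P(Sensor=S4) = 0.10 + 0.07 + 0.04 + 0.11 = 0.32.
P(Sensor=S5) = 0.06 + 0.07 + 0.02 + 0.06 = 0.21.
P(Sensor ∈ {S2, S4, S5}) = 0.29 + 0.32 + 0.21 = 0.82; P(Reading=warn, Sensor ∈ {S2, S4, S5}) = 0.06 + 0.07 + 0.07 = 0.20.
P(Reading=warn | Sensor ∈ {S2, S4, S5}) = 0.20/0.82 = 0.24390.

0.24390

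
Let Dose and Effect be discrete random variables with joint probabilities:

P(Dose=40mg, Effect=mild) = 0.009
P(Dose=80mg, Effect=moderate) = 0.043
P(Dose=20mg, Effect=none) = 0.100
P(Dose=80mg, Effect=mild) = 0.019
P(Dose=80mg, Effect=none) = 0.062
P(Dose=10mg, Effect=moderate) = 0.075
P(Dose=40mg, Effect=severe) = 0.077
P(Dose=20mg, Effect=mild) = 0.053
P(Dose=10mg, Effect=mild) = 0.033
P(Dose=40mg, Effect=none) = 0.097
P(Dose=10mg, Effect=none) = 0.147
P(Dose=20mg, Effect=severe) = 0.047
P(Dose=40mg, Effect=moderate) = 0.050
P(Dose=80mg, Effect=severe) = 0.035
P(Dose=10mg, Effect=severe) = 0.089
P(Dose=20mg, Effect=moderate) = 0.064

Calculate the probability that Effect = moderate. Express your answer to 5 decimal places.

P(Effect=moderate) = 0.075 + 0.064 + 0.050 + 0.043 = 0.232.

0.23200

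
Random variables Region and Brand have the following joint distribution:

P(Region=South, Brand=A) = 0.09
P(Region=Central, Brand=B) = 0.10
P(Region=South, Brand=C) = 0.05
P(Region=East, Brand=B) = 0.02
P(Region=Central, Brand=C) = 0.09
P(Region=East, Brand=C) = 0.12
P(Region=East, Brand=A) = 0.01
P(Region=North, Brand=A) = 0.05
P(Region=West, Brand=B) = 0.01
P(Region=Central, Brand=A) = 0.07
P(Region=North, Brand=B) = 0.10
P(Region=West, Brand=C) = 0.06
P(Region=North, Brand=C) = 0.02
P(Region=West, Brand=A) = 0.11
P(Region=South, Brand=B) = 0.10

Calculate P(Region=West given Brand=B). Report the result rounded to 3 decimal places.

0.030

P(Brand=B) = 0.10 + 0.10 + 0.02 + 0.01 + 0.10 = 0.33.
P(Region=West | Brand=B) = 0.01/0.33 = 0.030.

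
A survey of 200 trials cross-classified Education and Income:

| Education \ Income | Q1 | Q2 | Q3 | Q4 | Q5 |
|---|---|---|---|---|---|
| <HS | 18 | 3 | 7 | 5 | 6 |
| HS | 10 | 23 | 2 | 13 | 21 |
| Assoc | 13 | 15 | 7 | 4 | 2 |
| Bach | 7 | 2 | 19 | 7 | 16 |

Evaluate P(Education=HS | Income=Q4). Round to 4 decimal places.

0.4483

Total with Income=Q4: 5 + 13 + 4 + 7 = 29.
P(Education=HS | Income=Q4) = 13/29 = 0.4483.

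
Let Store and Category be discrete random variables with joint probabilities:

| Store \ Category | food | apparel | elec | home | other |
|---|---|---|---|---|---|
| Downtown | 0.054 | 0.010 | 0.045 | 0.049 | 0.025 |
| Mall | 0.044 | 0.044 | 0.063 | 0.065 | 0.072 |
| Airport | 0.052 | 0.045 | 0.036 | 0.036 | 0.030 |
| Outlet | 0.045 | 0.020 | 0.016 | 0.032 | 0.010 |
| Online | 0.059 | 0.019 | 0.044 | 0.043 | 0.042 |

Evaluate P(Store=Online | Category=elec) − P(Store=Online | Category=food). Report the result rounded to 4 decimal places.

P(Category=elec) = 0.045 + 0.063 + 0.036 + 0.016 + 0.044 = 0.204; P(Store=Online | Category=elec) = 0.044/0.204 = 0.21569.
P(Category=food) = 0.054 + 0.044 + 0.052 + 0.045 + 0.059 = 0.254; P(Store=Online | Category=food) = 0.059/0.254 = 0.23228.
Difference = -0.0166.

-0.0166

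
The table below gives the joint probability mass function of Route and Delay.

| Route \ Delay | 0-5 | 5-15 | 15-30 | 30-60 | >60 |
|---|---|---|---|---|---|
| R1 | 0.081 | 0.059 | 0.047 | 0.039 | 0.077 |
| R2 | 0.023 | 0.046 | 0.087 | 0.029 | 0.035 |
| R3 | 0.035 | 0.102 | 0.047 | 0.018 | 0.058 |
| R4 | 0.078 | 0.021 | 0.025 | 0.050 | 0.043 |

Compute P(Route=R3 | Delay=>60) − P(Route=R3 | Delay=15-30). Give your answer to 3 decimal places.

0.044

P(Delay=>60) = 0.077 + 0.035 + 0.058 + 0.043 = 0.213; P(Route=R3 | Delay=>60) = 0.058/0.213 = 0.2723.
P(Delay=15-30) = 0.047 + 0.087 + 0.047 + 0.025 = 0.206; P(Route=R3 | Delay=15-30) = 0.047/0.206 = 0.2282.
Difference = 0.044.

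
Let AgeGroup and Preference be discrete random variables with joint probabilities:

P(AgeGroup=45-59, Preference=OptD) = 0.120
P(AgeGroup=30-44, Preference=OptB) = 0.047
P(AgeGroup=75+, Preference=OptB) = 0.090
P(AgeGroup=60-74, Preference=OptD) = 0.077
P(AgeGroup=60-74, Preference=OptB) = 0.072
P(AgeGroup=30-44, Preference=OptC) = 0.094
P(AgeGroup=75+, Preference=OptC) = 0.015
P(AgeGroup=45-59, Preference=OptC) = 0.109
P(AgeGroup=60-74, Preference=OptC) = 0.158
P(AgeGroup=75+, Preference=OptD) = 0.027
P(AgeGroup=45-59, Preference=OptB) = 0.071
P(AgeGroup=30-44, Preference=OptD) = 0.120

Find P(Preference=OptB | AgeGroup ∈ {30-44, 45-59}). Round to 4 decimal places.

0.2103

P(AgeGroup=30-44) = 0.047 + 0.094 + 0.120 = 0.261.
P(AgeGroup=45-59) = 0.071 + 0.109 + 0.120 = 0.300.
P(AgeGroup ∈ {30-44, 45-59}) = 0.261 + 0.300 = 0.561; P(Preference=OptB, AgeGroup ∈ {30-44, 45-59}) = 0.047 + 0.071 = 0.118.
P(Preference=OptB | AgeGroup ∈ {30-44, 45-59}) = 0.118/0.561 = 0.2103.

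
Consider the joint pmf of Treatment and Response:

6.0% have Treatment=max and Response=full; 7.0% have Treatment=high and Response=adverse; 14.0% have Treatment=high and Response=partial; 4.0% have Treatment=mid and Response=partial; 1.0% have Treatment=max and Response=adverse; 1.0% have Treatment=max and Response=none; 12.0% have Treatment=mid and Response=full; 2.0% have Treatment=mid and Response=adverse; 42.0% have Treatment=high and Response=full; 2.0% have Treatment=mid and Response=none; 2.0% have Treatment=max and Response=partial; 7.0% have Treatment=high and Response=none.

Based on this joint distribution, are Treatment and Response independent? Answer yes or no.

yes

Every cell satisfies P(Treatment,Response) = P(Treatment)·P(Response). For instance P(Treatment=max) = 0.100, P(Response=adverse) = 0.100, and 0.100×0.100 = 0.010 matches the joint entry. So Treatment and Response are independent.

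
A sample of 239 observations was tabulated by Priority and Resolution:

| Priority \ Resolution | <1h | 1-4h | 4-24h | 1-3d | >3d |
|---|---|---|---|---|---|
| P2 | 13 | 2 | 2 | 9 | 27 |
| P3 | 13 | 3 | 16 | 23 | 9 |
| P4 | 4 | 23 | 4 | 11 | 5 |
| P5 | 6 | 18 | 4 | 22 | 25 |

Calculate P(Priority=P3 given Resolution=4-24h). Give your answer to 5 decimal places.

0.61538

Total with Resolution=4-24h: 2 + 16 + 4 + 4 = 26.
P(Priority=P3 | Resolution=4-24h) = 16/26 = 0.61538.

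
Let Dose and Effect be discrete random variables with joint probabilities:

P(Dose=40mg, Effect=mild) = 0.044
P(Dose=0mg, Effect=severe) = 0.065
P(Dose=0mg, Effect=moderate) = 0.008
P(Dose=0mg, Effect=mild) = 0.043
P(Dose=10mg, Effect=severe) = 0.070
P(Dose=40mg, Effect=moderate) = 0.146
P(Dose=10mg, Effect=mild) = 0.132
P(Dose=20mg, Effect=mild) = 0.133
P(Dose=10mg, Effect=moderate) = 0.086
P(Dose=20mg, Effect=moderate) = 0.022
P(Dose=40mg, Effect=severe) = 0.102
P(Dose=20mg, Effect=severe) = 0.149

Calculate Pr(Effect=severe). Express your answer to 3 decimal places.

0.386

P(Effect=severe) = 0.065 + 0.070 + 0.149 + 0.102 = 0.386.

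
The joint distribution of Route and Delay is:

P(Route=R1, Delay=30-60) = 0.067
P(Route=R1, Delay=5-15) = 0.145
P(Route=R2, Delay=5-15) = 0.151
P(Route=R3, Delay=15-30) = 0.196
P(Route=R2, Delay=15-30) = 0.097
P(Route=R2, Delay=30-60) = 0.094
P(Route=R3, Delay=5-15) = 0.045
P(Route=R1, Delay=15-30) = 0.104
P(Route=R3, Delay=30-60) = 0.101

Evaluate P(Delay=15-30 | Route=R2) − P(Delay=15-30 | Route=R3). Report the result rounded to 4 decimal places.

-0.2895

P(Route=R2) = 0.151 + 0.097 + 0.094 = 0.342; P(Delay=15-30 | Route=R2) = 0.097/0.342 = 0.28363.
P(Route=R3) = 0.045 + 0.196 + 0.101 = 0.342; P(Delay=15-30 | Route=R3) = 0.196/0.342 = 0.57310.
Difference = -0.2895.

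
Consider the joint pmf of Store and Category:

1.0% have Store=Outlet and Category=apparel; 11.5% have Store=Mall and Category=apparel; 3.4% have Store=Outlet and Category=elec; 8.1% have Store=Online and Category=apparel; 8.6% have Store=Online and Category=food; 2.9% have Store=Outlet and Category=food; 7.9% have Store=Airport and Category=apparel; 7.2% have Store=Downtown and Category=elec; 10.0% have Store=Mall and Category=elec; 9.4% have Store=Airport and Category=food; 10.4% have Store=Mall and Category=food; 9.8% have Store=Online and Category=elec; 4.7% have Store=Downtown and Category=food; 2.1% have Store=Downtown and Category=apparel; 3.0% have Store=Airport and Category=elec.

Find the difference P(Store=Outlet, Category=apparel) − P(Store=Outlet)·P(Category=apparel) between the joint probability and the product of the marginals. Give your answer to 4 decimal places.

P(Store=Outlet) = 0.029 + 0.010 + 0.034 = 0.073.
P(Category=apparel) = 0.021 + 0.115 + 0.079 + 0.010 + 0.081 = 0.306.
P(Store=Outlet, Category=apparel) − P(Store=Outlet)P(Category=apparel) = 0.010 − 0.073×0.306 = -0.0123.

-0.0123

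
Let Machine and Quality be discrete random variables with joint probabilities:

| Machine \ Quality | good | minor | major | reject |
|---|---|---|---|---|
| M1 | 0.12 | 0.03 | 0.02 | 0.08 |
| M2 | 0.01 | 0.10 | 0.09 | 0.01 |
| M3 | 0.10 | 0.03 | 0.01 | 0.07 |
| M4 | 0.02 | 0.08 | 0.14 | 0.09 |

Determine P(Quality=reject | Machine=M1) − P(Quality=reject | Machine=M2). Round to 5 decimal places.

0.27238

P(Machine=M1) = 0.12 + 0.03 + 0.02 + 0.08 = 0.25; P(Quality=reject | Machine=M1) = 0.08/0.25 = 0.320000.
P(Machine=M2) = 0.01 + 0.10 + 0.09 + 0.01 = 0.21; P(Quality=reject | Machine=M2) = 0.01/0.21 = 0.047619.
Difference = 0.27238.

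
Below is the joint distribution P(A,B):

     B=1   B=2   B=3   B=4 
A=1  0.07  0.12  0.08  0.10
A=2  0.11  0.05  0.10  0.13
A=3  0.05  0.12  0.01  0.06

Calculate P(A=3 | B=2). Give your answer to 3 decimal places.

0.414

P(B=2) = 0.12 + 0.05 + 0.12 = 0.29.
P(A=3 | B=2) = 0.12/0.29 = 0.414.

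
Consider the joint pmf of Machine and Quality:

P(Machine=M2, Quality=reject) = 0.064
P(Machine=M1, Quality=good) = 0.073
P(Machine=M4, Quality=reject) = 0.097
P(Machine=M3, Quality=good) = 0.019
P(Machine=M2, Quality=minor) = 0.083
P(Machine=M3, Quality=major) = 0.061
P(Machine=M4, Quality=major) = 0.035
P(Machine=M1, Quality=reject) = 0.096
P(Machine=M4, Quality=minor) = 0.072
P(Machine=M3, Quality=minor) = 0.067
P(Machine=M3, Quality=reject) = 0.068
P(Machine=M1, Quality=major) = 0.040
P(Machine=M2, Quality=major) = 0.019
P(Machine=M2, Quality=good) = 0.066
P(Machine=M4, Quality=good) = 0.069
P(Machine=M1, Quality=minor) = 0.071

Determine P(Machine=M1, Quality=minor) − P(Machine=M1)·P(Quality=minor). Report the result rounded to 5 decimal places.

P(Machine=M1) = 0.073 + 0.071 + 0.040 + 0.096 = 0.280.
P(Quality=minor) = 0.071 + 0.083 + 0.067 + 0.072 = 0.293.
P(Machine=M1, Quality=minor) − P(Machine=M1)P(Quality=minor) = 0.071 − 0.280×0.293 = -0.01104.

-0.01104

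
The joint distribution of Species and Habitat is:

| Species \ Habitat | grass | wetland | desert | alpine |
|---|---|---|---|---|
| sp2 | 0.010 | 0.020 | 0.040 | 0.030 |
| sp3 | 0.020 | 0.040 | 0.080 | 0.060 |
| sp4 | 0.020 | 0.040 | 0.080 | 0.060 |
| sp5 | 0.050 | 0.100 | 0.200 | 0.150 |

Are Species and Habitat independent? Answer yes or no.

Every cell satisfies P(Species,Habitat) = P(Species)·P(Habitat). For instance P(Species=sp2) = 0.100, P(Habitat=alpine) = 0.300, and 0.100×0.300 = 0.030 matches the joint entry. So Species and Habitat are independent.

yes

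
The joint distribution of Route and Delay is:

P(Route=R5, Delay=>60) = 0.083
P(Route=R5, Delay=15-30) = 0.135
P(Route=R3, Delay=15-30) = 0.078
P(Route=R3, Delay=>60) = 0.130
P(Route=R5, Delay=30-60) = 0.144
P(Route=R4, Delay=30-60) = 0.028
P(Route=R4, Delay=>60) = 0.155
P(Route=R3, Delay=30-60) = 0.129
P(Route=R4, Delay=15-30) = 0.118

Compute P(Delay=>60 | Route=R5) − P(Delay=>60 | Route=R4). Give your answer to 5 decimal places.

P(Route=R5) = 0.135 + 0.144 + 0.083 = 0.362; P(Delay=>60 | Route=R5) = 0.083/0.362 = 0.229282.
P(Route=R4) = 0.118 + 0.028 + 0.155 = 0.301; P(Delay=>60 | Route=R4) = 0.155/0.301 = 0.514950.
Difference = -0.28567.

-0.28567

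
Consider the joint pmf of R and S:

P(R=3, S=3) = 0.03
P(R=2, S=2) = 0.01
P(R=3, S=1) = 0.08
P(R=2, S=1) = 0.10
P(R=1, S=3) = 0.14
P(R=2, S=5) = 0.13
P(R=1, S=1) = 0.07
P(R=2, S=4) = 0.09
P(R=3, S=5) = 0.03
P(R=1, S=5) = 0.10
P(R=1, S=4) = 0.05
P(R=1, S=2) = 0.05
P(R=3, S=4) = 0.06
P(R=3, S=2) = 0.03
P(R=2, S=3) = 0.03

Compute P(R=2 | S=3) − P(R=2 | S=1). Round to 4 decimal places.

P(S=3) = 0.14 + 0.03 + 0.03 = 0.20; P(R=2 | S=3) = 0.03/0.20 = 0.15000.
P(S=1) = 0.07 + 0.10 + 0.08 = 0.25; P(R=2 | S=1) = 0.10/0.25 = 0.40000.
Difference = -0.2500.

-0.2500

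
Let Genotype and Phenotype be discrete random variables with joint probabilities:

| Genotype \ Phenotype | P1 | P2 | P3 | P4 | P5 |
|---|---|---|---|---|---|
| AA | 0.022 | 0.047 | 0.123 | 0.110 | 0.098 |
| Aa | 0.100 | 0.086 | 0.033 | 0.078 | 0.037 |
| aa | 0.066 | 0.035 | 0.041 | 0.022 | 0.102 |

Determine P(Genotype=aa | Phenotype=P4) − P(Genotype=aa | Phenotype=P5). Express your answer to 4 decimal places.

-0.3256

P(Phenotype=P4) = 0.110 + 0.078 + 0.022 = 0.210; P(Genotype=aa | Phenotype=P4) = 0.022/0.210 = 0.10476.
P(Phenotype=P5) = 0.098 + 0.037 + 0.102 = 0.237; P(Genotype=aa | Phenotype=P5) = 0.102/0.237 = 0.43038.
Difference = -0.3256.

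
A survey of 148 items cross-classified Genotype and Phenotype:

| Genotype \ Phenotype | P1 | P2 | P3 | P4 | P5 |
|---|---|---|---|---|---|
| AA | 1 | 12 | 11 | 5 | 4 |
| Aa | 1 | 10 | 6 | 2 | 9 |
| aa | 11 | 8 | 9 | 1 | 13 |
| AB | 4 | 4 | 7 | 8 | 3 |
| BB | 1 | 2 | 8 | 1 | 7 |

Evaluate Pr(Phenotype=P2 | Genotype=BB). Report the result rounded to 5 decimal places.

Total with Genotype=BB: 1 + 2 + 8 + 1 + 7 = 19.
P(Phenotype=P2 | Genotype=BB) = 2/19 = 0.10526.

0.10526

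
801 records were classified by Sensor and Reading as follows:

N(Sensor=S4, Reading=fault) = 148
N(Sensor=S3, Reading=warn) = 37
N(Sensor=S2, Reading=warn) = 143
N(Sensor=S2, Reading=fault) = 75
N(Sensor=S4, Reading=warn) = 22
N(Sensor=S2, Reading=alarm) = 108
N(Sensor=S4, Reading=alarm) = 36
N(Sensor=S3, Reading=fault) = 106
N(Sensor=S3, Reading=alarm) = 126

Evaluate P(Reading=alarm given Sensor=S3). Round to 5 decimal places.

0.46840

Total with Sensor=S3: 37 + 126 + 106 = 269.
P(Reading=alarm | Sensor=S3) = 126/269 = 0.46840.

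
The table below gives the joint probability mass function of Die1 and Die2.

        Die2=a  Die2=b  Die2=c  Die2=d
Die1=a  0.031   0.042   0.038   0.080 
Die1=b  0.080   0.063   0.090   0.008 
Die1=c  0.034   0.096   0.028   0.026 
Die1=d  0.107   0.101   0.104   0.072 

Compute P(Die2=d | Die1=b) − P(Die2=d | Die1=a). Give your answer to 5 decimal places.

P(Die1=b) = 0.080 + 0.063 + 0.090 + 0.008 = 0.241; P(Die2=d | Die1=b) = 0.008/0.241 = 0.033195.
P(Die1=a) = 0.031 + 0.042 + 0.038 + 0.080 = 0.191; P(Die2=d | Die1=a) = 0.080/0.191 = 0.418848.
Difference = -0.38565.

-0.38565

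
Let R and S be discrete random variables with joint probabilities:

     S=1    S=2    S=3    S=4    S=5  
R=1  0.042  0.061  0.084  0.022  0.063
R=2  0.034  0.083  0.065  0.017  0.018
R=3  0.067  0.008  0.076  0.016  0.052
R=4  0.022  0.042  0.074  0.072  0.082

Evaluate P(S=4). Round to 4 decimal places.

P(S=4) = 0.022 + 0.017 + 0.016 + 0.072 = 0.127.

0.1270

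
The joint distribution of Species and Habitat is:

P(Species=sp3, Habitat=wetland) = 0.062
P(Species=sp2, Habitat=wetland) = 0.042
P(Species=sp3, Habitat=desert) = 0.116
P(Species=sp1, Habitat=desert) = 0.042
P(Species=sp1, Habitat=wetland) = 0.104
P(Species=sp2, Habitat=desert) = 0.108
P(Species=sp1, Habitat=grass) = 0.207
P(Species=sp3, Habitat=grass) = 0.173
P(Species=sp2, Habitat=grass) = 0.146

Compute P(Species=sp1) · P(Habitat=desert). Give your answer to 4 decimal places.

0.0939

P(Species=sp1) = 0.207 + 0.104 + 0.042 = 0.353.
P(Habitat=desert) = 0.042 + 0.108 + 0.116 = 0.266.
Product: 0.353 × 0.266 = 0.0939.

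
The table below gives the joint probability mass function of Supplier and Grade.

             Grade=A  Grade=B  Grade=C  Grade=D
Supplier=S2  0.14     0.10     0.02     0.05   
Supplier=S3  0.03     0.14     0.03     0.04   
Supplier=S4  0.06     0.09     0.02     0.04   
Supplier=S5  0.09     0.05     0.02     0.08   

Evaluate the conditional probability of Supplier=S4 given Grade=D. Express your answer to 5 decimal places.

0.19048

P(Grade=D) = 0.05 + 0.04 + 0.04 + 0.08 = 0.21.
P(Supplier=S4 | Grade=D) = 0.04/0.21 = 0.19048.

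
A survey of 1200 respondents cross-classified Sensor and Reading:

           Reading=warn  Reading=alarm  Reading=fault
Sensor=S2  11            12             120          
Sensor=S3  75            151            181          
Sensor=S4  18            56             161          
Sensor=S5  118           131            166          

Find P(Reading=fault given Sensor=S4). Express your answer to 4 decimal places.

0.6851

Total with Sensor=S4: 18 + 56 + 161 = 235.
P(Reading=fault | Sensor=S4) = 161/235 = 0.6851.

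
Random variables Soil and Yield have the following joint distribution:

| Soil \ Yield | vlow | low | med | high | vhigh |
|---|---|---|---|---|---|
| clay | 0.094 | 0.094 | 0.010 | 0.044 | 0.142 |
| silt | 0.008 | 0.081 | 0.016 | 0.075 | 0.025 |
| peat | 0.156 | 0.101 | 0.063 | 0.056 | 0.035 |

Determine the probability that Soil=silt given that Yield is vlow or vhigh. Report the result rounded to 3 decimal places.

P(Yield=vlow) = 0.094 + 0.008 + 0.156 = 0.258.
P(Yield=vhigh) = 0.142 + 0.025 + 0.035 = 0.202.
P(Yield ∈ {vlow, vhigh}) = 0.258 + 0.202 = 0.460; P(Soil=silt, Yield ∈ {vlow, vhigh}) = 0.008 + 0.025 = 0.033.
P(Soil=silt | Yield ∈ {vlow, vhigh}) = 0.033/0.460 = 0.072.

0.072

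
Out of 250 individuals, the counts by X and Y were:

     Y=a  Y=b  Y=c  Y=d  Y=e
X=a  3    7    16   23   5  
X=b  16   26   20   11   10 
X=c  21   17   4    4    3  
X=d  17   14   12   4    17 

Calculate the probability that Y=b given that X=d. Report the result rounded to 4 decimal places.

0.2188

Total with X=d: 17 + 14 + 12 + 4 + 17 = 64.
P(Y=b | X=d) = 14/64 = 0.2188.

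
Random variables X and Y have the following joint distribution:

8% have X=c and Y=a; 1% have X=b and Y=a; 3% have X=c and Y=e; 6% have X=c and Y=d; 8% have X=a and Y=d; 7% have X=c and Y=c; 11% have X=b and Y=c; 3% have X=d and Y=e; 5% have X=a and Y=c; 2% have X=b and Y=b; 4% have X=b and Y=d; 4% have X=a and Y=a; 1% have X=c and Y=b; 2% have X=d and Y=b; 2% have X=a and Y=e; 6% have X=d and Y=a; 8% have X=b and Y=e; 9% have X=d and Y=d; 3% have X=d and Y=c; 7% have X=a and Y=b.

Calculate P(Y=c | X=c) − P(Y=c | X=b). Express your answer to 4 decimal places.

-0.1431

P(X=c) = 0.08 + 0.01 + 0.07 + 0.06 + 0.03 = 0.25; P(Y=c | X=c) = 0.07/0.25 = 0.28000.
P(X=b) = 0.01 + 0.02 + 0.11 + 0.04 + 0.08 = 0.26; P(Y=c | X=b) = 0.11/0.26 = 0.42308.
Difference = -0.1431.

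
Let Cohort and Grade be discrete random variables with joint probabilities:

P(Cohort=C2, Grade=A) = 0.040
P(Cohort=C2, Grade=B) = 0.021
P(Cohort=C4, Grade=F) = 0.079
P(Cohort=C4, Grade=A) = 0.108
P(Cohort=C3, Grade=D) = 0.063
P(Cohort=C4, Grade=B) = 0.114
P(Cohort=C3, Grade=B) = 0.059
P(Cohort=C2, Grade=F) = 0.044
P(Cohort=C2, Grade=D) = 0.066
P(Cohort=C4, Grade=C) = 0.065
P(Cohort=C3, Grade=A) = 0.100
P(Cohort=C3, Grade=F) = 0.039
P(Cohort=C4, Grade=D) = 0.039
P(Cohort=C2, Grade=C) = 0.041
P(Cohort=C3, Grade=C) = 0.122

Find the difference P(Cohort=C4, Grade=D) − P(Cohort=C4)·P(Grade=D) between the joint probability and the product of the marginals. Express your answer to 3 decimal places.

-0.029

P(Cohort=C4) = 0.108 + 0.114 + 0.065 + 0.039 + 0.079 = 0.405.
P(Grade=D) = 0.066 + 0.063 + 0.039 = 0.168.
P(Cohort=C4, Grade=D) − P(Cohort=C4)P(Grade=D) = 0.039 − 0.405×0.168 = -0.029.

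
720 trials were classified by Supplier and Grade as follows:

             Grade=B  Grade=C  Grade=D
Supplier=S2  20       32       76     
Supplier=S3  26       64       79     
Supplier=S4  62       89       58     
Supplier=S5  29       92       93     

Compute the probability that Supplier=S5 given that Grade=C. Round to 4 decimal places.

Total with Grade=C: 32 + 64 + 89 + 92 = 277.
P(Supplier=S5 | Grade=C) = 92/277 = 0.3321.

0.3321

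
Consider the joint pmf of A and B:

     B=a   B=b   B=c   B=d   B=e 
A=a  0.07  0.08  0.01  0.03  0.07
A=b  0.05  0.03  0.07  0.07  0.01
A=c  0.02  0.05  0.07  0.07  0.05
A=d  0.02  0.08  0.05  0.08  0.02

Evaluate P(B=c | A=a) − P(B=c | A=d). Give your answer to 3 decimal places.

P(A=a) = 0.07 + 0.08 + 0.01 + 0.03 + 0.07 = 0.26; P(B=c | A=a) = 0.01/0.26 = 0.0385.
P(A=d) = 0.02 + 0.08 + 0.05 + 0.08 + 0.02 = 0.25; P(B=c | A=d) = 0.05/0.25 = 0.2000.
Difference = -0.162.

-0.162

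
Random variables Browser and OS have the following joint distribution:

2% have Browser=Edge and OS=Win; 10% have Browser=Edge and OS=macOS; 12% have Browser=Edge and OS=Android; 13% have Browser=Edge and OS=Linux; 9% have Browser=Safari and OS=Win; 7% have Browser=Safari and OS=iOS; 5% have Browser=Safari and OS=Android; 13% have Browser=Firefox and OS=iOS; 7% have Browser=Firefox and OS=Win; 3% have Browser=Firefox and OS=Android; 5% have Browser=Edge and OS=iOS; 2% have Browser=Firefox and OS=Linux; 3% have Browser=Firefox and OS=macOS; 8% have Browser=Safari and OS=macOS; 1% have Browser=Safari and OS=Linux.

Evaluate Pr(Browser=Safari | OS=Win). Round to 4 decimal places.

P(OS=Win) = 0.07 + 0.09 + 0.02 = 0.18.
P(Browser=Safari | OS=Win) = 0.09/0.18 = 0.5000.

0.5000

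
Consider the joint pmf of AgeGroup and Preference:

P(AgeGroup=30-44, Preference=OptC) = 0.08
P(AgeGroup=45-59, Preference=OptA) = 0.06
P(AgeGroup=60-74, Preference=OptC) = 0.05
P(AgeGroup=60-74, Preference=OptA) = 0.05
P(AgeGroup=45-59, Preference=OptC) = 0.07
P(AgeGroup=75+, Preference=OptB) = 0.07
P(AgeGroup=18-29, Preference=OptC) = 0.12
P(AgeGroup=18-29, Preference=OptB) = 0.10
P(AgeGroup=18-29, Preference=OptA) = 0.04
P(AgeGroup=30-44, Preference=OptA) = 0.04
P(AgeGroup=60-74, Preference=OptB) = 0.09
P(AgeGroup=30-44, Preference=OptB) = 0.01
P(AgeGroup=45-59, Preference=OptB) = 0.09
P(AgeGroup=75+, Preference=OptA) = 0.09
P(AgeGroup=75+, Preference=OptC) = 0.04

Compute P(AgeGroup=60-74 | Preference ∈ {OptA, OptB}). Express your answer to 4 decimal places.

P(Preference=OptA) = 0.04 + 0.04 + 0.06 + 0.05 + 0.09 = 0.28.
P(Preference=OptB) = 0.10 + 0.01 + 0.09 + 0.09 + 0.07 = 0.36.
P(Preference ∈ {OptA, OptB}) = 0.28 + 0.36 = 0.64; P(AgeGroup=60-74, Preference ∈ {OptA, OptB}) = 0.05 + 0.09 = 0.14.
P(AgeGroup=60-74 | Preference ∈ {OptA, OptB}) = 0.14/0.64 = 0.2188.

0.2188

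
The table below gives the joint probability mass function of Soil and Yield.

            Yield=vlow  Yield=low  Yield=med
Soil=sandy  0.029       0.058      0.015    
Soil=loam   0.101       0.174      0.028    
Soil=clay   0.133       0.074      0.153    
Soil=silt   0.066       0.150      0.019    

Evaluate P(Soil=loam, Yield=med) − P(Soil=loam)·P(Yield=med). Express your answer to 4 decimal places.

P(Soil=loam) = 0.101 + 0.174 + 0.028 = 0.303.
P(Yield=med) = 0.015 + 0.028 + 0.153 + 0.019 = 0.215.
P(Soil=loam, Yield=med) − P(Soil=loam)P(Yield=med) = 0.028 − 0.303×0.215 = -0.0371.

-0.0371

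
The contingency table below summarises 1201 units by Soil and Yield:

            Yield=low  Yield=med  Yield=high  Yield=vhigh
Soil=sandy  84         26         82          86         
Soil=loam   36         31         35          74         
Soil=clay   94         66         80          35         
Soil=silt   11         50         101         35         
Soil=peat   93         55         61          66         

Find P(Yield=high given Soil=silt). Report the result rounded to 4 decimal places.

Total with Soil=silt: 11 + 50 + 101 + 35 = 197.
P(Yield=high | Soil=silt) = 101/197 = 0.5127.

0.5127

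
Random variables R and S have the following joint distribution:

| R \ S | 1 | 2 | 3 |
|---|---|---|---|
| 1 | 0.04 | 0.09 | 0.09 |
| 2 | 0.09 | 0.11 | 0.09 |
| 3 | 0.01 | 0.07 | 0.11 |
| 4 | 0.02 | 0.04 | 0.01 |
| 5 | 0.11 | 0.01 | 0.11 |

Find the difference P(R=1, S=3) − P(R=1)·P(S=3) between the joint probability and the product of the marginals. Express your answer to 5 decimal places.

P(R=1) = 0.04 + 0.09 + 0.09 = 0.22.
P(S=3) = 0.09 + 0.09 + 0.11 + 0.01 + 0.11 = 0.41.
P(R=1, S=3) − P(R=1)P(S=3) = 0.09 − 0.22×0.41 = -0.00020.

-0.00020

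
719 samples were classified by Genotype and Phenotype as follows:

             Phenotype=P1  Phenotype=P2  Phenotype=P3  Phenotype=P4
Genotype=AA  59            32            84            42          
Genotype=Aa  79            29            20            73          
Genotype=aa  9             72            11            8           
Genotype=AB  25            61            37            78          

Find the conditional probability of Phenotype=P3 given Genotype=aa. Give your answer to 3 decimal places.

Total with Genotype=aa: 9 + 72 + 11 + 8 = 100.
P(Phenotype=P3 | Genotype=aa) = 11/100 = 0.110.

0.110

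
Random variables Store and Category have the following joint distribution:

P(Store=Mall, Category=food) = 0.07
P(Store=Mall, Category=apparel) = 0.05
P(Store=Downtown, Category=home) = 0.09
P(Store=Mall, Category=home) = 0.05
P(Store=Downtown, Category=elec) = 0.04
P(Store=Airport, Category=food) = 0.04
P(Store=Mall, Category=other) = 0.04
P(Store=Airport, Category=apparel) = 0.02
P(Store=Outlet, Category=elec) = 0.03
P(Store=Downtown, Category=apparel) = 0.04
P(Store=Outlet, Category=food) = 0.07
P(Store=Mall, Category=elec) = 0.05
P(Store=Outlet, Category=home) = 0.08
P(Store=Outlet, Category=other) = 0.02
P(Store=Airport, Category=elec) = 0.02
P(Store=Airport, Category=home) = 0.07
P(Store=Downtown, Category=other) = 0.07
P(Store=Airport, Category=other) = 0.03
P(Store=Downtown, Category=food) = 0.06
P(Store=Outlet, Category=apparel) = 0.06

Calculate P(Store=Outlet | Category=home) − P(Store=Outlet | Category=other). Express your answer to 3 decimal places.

P(Category=home) = 0.09 + 0.05 + 0.07 + 0.08 = 0.29; P(Store=Outlet | Category=home) = 0.08/0.29 = 0.2759.
P(Category=other) = 0.07 + 0.04 + 0.03 + 0.02 = 0.16; P(Store=Outlet | Category=other) = 0.02/0.16 = 0.1250.
Difference = 0.151.

0.151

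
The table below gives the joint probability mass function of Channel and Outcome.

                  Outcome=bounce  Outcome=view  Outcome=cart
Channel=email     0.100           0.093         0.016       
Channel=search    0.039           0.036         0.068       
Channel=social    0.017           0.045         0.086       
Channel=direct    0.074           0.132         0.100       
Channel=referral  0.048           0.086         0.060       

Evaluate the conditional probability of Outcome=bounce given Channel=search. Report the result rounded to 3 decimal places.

P(Channel=search) = 0.039 + 0.036 + 0.068 = 0.143.
P(Outcome=bounce | Channel=search) = 0.039/0.143 = 0.273.

0.273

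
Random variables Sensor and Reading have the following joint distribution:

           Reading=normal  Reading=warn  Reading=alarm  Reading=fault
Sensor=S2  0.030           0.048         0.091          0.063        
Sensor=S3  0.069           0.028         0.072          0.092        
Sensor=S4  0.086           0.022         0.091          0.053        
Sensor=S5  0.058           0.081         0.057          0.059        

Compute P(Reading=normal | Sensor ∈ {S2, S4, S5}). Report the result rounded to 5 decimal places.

0.23545

P(Sensor=S2) = 0.030 + 0.048 + 0.091 + 0.063 = 0.232.
P(Sensor=S4) = 0.086 + 0.022 + 0.091 + 0.053 = 0.252.
P(Sensor=S5) = 0.058 + 0.081 + 0.057 + 0.059 = 0.255.
P(Sensor ∈ {S2, S4, S5}) = 0.232 + 0.252 + 0.255 = 0.739; P(Reading=normal, Sensor ∈ {S2, S4, S5}) = 0.030 + 0.086 + 0.058 = 0.174.
P(Reading=normal | Sensor ∈ {S2, S4, S5}) = 0.174/0.739 = 0.23545.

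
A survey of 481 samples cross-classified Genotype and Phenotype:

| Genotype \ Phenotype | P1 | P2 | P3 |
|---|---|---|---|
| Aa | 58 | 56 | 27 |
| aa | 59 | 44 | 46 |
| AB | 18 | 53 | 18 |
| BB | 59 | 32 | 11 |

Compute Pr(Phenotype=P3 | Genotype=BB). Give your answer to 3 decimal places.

0.108

Total with Genotype=BB: 59 + 32 + 11 = 102.
P(Phenotype=P3 | Genotype=BB) = 11/102 = 0.108.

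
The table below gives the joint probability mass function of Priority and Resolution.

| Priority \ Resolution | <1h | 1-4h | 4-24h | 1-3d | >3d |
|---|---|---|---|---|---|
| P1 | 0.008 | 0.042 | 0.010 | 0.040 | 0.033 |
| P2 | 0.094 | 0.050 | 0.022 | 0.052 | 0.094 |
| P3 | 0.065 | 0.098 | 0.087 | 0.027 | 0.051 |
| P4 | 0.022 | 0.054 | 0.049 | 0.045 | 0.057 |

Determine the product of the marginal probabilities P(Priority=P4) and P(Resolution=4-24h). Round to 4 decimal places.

0.0381

P(Priority=P4) = 0.022 + 0.054 + 0.049 + 0.045 + 0.057 = 0.227.
P(Resolution=4-24h) = 0.010 + 0.022 + 0.087 + 0.049 = 0.168.
Product: 0.227 × 0.168 = 0.0381.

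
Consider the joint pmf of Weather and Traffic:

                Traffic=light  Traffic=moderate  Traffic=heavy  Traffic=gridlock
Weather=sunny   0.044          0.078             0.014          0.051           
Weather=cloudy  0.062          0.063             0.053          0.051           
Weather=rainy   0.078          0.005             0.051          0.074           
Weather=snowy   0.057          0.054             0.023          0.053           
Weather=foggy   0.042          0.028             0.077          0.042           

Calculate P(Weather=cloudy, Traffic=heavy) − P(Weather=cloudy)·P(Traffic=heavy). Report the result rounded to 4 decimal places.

P(Weather=cloudy) = 0.062 + 0.063 + 0.053 + 0.051 = 0.229.
P(Traffic=heavy) = 0.014 + 0.053 + 0.051 + 0.023 + 0.077 = 0.218.
P(Weather=cloudy, Traffic=heavy) − P(Weather=cloudy)P(Traffic=heavy) = 0.053 − 0.229×0.218 = 0.0031.

0.0031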